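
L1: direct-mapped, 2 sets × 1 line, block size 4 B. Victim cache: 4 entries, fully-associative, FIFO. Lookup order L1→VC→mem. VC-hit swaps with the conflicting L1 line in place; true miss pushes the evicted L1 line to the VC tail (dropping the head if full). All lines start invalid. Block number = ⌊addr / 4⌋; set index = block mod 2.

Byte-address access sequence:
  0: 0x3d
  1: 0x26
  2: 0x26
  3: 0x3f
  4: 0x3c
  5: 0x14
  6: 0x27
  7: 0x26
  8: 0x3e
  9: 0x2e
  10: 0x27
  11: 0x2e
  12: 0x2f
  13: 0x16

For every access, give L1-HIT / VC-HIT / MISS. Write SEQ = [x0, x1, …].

SEQ = [MISS, MISS, L1-HIT, VC-HIT, L1-HIT, MISS, VC-HIT, L1-HIT, VC-HIT, MISS, VC-HIT, VC-HIT, L1-HIT, VC-HIT]

  [0] addr=0x3d blk=15 s=1: MISS | VC []
  [1] addr=0x26 blk=9 s=1: MISS | VC [15]
  [2] addr=0x26 blk=9 s=1: L1-HIT | VC [15]
  [3] addr=0x3f blk=15 s=1: VC-HIT | VC [9]
  [4] addr=0x3c blk=15 s=1: L1-HIT | VC [9]
  [5] addr=0x14 blk=5 s=1: MISS | VC [9, 15]
  [6] addr=0x27 blk=9 s=1: VC-HIT | VC [5, 15]
  [7] addr=0x26 blk=9 s=1: L1-HIT | VC [5, 15]
  [8] addr=0x3e blk=15 s=1: VC-HIT | VC [5, 9]
  [9] addr=0x2e blk=11 s=1: MISS | VC [5, 9, 15]
  [10] addr=0x27 blk=9 s=1: VC-HIT | VC [5, 11, 15]
  [11] addr=0x2e blk=11 s=1: VC-HIT | VC [5, 9, 15]
  [12] addr=0x2f blk=11 s=1: L1-HIT | VC [5, 9, 15]
  [13] addr=0x16 blk=5 s=1: VC-HIT | VC [11, 9, 15]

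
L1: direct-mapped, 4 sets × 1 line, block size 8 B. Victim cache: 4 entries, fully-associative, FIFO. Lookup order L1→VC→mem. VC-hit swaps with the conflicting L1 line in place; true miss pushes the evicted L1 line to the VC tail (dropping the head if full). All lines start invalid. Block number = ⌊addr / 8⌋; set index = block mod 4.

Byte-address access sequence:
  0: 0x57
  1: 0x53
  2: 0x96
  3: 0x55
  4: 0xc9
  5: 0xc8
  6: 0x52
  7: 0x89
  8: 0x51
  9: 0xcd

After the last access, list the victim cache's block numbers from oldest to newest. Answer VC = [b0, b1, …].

#0 0x57→b10/s2 MISS; vc=[]
#1 0x53→b10/s2 L1-HIT; vc=[]
#2 0x96→b18/s2 MISS; vc=[10]
#3 0x55→b10/s2 VC-HIT; vc=[18]
#4 0xc9→b25/s1 MISS; vc=[18]
#5 0xc8→b25/s1 L1-HIT; vc=[18]
#6 0x52→b10/s2 L1-HIT; vc=[18]
#7 0x89→b17/s1 MISS; vc=[18,25]
#8 0x51→b10/s2 L1-HIT; vc=[18,25]
#9 0xcd→b25/s1 VC-HIT; vc=[18,17]

VC = [18, 17]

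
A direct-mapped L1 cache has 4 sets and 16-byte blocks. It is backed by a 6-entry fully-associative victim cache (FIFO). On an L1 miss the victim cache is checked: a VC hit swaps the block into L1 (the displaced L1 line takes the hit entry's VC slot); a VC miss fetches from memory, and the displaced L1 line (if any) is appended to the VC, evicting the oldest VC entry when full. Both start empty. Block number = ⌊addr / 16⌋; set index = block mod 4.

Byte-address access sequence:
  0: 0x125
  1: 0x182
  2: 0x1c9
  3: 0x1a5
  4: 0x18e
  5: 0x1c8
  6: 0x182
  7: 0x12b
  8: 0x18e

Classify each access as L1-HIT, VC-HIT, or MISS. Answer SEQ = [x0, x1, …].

0: 0x125 (blk 18, set 2) → MISS  vc=[]
1: 0x182 (blk 24, set 0) → MISS  vc=[]
2: 0x1c9 (blk 28, set 0) → MISS  vc=[24]
3: 0x1a5 (blk 26, set 2) → MISS  vc=[24, 18]
4: 0x18e (blk 24, set 0) → VC-HIT  vc=[28, 18]
5: 0x1c8 (blk 28, set 0) → VC-HIT  vc=[24, 18]
6: 0x182 (blk 24, set 0) → VC-HIT  vc=[28, 18]
7: 0x12b (blk 18, set 2) → VC-HIT  vc=[28, 26]
8: 0x18e (blk 24, set 0) → L1-HIT  vc=[28, 26]

SEQ = [MISS, MISS, MISS, MISS, VC-HIT, VC-HIT, VC-HIT, VC-HIT, L1-HIT]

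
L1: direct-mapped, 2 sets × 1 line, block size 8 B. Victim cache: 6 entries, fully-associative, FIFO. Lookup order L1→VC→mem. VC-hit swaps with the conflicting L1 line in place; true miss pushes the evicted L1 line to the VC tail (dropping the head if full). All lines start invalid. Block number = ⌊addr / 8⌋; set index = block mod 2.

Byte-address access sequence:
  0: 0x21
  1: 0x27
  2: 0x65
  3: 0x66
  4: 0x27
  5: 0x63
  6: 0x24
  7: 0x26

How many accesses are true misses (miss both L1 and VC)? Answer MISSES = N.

#0 0x21→b4/s0 MISS; vc=[]
#1 0x27→b4/s0 L1-HIT; vc=[]
#2 0x65→b12/s0 MISS; vc=[4]
#3 0x66→b12/s0 L1-HIT; vc=[4]
#4 0x27→b4/s0 VC-HIT; vc=[12]
#5 0x63→b12/s0 VC-HIT; vc=[4]
#6 0x24→b4/s0 VC-HIT; vc=[12]
#7 0x26→b4/s0 L1-HIT; vc=[12]

MISSES = 2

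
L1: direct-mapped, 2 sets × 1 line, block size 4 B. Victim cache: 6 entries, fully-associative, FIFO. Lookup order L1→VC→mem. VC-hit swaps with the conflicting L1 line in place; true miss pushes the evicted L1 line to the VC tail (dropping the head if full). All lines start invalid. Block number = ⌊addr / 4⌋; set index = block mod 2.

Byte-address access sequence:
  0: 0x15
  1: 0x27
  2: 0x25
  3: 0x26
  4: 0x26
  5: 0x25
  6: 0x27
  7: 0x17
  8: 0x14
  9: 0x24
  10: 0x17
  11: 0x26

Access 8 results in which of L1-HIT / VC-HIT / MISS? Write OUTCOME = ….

OUTCOME = L1-HIT

  [0] addr=0x15 blk=5 s=1: MISS | VC []
  [1] addr=0x27 blk=9 s=1: MISS | VC [5]
  [2] addr=0x25 blk=9 s=1: L1-HIT | VC [5]
  [3] addr=0x26 blk=9 s=1: L1-HIT | VC [5]
  [4] addr=0x26 blk=9 s=1: L1-HIT | VC [5]
  [5] addr=0x25 blk=9 s=1: L1-HIT | VC [5]
  [6] addr=0x27 blk=9 s=1: L1-HIT | VC [5]
  [7] addr=0x17 blk=5 s=1: VC-HIT | VC [9]
  [8] addr=0x14 blk=5 s=1: L1-HIT | VC [9]
  [9] addr=0x24 blk=9 s=1: VC-HIT | VC [5]
  [10] addr=0x17 blk=5 s=1: VC-HIT | VC [9]
  [11] addr=0x26 blk=9 s=1: VC-HIT | VC [5]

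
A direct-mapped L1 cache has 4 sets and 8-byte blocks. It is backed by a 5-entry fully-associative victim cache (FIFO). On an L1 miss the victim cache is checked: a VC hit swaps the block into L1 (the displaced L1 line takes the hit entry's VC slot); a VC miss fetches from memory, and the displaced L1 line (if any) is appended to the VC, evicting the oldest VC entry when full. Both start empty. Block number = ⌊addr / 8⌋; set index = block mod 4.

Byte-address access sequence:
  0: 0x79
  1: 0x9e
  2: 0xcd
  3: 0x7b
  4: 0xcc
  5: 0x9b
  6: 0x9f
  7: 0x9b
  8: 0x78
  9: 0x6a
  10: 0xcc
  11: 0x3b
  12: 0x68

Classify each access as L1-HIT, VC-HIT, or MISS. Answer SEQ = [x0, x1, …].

  [0] addr=0x79 blk=15 s=3: MISS | VC []
  [1] addr=0x9e blk=19 s=3: MISS | VC [15]
  [2] addr=0xcd blk=25 s=1: MISS | VC [15]
  [3] addr=0x7b blk=15 s=3: VC-HIT | VC [19]
  [4] addr=0xcc blk=25 s=1: L1-HIT | VC [19]
  [5] addr=0x9b blk=19 s=3: VC-HIT | VC [15]
  [6] addr=0x9f blk=19 s=3: L1-HIT | VC [15]
  [7] addr=0x9b blk=19 s=3: L1-HIT | VC [15]
  [8] addr=0x78 blk=15 s=3: VC-HIT | VC [19]
  [9] addr=0x6a blk=13 s=1: MISS | VC [19, 25]
  [10] addr=0xcc blk=25 s=1: VC-HIT | VC [19, 13]
  [11] addr=0x3b blk=7 s=3: MISS | VC [19, 13, 15]
  [12] addr=0x68 blk=13 s=1: VC-HIT | VC [19, 25, 15]

SEQ = [MISS, MISS, MISS, VC-HIT, L1-HIT, VC-HIT, L1-HIT, L1-HIT, VC-HIT, MISS, VC-HIT, MISS, VC-HIT]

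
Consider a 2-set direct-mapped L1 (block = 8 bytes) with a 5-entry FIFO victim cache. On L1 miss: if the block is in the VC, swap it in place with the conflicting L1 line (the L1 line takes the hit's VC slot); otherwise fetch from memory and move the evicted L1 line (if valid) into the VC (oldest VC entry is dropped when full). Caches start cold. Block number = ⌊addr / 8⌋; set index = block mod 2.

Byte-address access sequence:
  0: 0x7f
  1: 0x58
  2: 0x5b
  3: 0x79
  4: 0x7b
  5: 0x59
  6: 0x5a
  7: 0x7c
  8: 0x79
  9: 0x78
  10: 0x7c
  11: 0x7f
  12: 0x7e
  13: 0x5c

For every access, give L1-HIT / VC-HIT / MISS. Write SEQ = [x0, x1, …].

  [0] addr=0x7f blk=15 s=1: MISS | VC []
  [1] addr=0x58 blk=11 s=1: MISS | VC [15]
  [2] addr=0x5b blk=11 s=1: L1-HIT | VC [15]
  [3] addr=0x79 blk=15 s=1: VC-HIT | VC [11]
  [4] addr=0x7b blk=15 s=1: L1-HIT | VC [11]
  [5] addr=0x59 blk=11 s=1: VC-HIT | VC [15]
  [6] addr=0x5a blk=11 s=1: L1-HIT | VC [15]
  [7] addr=0x7c blk=15 s=1: VC-HIT | VC [11]
  [8] addr=0x79 blk=15 s=1: L1-HIT | VC [11]
  [9] addr=0x78 blk=15 s=1: L1-HIT | VC [11]
  [10] addr=0x7c blk=15 s=1: L1-HIT | VC [11]
  [11] addr=0x7f blk=15 s=1: L1-HIT | VC [11]
  [12] addr=0x7e blk=15 s=1: L1-HIT | VC [11]
  [13] addr=0x5c blk=11 s=1: VC-HIT | VC [15]

SEQ = [MISS, MISS, L1-HIT, VC-HIT, L1-HIT, VC-HIT, L1-HIT, VC-HIT, L1-HIT, L1-HIT, L1-HIT, L1-HIT, L1-HIT, VC-HIT]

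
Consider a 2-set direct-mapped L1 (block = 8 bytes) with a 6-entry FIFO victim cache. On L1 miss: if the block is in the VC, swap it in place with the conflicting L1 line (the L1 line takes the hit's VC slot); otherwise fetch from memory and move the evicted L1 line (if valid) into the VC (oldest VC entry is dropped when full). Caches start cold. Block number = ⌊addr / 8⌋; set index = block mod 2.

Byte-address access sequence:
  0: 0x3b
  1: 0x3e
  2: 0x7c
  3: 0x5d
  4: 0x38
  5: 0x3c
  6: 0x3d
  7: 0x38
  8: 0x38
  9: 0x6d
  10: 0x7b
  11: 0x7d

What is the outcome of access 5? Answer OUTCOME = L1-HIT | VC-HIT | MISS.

OUTCOME = L1-HIT

0: 0x3b (blk 7, set 1) → MISS  vc=[]
1: 0x3e (blk 7, set 1) → L1-HIT  vc=[]
2: 0x7c (blk 15, set 1) → MISS  vc=[7]
3: 0x5d (blk 11, set 1) → MISS  vc=[7, 15]
4: 0x38 (blk 7, set 1) → VC-HIT  vc=[11, 15]
5: 0x3c (blk 7, set 1) → L1-HIT  vc=[11, 15]
6: 0x3d (blk 7, set 1) → L1-HIT  vc=[11, 15]
7: 0x38 (blk 7, set 1) → L1-HIT  vc=[11, 15]
8: 0x38 (blk 7, set 1) → L1-HIT  vc=[11, 15]
9: 0x6d (blk 13, set 1) → MISS  vc=[11, 15, 7]
10: 0x7b (blk 15, set 1) → VC-HIT  vc=[11, 13, 7]
11: 0x7d (blk 15, set 1) → L1-HIT  vc=[11, 13, 7]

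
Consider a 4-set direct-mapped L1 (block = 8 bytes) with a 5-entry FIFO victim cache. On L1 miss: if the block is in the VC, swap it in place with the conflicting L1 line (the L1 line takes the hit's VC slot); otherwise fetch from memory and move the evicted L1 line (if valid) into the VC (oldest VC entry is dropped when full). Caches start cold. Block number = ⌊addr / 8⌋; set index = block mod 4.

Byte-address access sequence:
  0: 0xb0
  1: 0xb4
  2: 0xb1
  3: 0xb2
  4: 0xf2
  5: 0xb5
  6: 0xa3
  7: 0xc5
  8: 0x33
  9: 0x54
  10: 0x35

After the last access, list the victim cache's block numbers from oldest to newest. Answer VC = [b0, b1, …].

  [0] addr=0xb0 blk=22 s=2: MISS | VC []
  [1] addr=0xb4 blk=22 s=2: L1-HIT | VC []
  [2] addr=0xb1 blk=22 s=2: L1-HIT | VC []
  [3] addr=0xb2 blk=22 s=2: L1-HIT | VC []
  [4] addr=0xf2 blk=30 s=2: MISS | VC [22]
  [5] addr=0xb5 blk=22 s=2: VC-HIT | VC [30]
  [6] addr=0xa3 blk=20 s=0: MISS | VC [30]
  [7] addr=0xc5 blk=24 s=0: MISS | VC [30, 20]
  [8] addr=0x33 blk=6 s=2: MISS | VC [30, 20, 22]
  [9] addr=0x54 blk=10 s=2: MISS | VC [30, 20, 22, 6]
  [10] addr=0x35 blk=6 s=2: VC-HIT | VC [30, 20, 22, 10]

VC = [30, 20, 22, 10]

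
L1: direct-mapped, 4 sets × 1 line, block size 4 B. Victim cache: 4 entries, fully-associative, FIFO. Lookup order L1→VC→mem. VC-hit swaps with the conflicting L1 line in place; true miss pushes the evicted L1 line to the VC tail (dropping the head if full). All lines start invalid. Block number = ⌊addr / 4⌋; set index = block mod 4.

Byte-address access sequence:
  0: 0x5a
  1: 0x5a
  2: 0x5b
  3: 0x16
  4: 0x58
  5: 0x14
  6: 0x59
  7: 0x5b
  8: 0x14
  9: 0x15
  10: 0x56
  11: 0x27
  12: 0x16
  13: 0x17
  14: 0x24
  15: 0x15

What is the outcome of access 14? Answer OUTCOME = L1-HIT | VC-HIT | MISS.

OUTCOME = VC-HIT

  [0] addr=0x5a blk=22 s=2: MISS | VC []
  [1] addr=0x5a blk=22 s=2: L1-HIT | VC []
  [2] addr=0x5b blk=22 s=2: L1-HIT | VC []
  [3] addr=0x16 blk=5 s=1: MISS | VC []
  [4] addr=0x58 blk=22 s=2: L1-HIT | VC []
  [5] addr=0x14 blk=5 s=1: L1-HIT | VC []
  [6] addr=0x59 blk=22 s=2: L1-HIT | VC []
  [7] addr=0x5b blk=22 s=2: L1-HIT | VC []
  [8] addr=0x14 blk=5 s=1: L1-HIT | VC []
  [9] addr=0x15 blk=5 s=1: L1-HIT | VC []
  [10] addr=0x56 blk=21 s=1: MISS | VC [5]
  [11] addr=0x27 blk=9 s=1: MISS | VC [5, 21]
  [12] addr=0x16 blk=5 s=1: VC-HIT | VC [9, 21]
  [13] addr=0x17 blk=5 s=1: L1-HIT | VC [9, 21]
  [14] addr=0x24 blk=9 s=1: VC-HIT | VC [5, 21]
  [15] addr=0x15 blk=5 s=1: VC-HIT | VC [9, 21]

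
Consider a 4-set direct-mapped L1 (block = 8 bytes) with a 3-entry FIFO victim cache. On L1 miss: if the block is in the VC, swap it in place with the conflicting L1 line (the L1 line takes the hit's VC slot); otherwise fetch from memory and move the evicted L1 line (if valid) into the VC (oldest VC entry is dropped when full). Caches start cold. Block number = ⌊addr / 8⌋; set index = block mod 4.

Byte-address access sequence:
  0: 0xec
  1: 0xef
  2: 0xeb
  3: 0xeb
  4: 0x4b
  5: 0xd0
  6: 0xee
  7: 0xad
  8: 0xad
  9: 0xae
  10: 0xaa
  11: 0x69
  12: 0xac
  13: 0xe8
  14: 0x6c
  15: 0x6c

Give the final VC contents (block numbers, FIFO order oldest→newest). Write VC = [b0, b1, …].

  [0] addr=0xec blk=29 s=1: MISS | VC []
  [1] addr=0xef blk=29 s=1: L1-HIT | VC []
  [2] addr=0xeb blk=29 s=1: L1-HIT | VC []
  [3] addr=0xeb blk=29 s=1: L1-HIT | VC []
  [4] addr=0x4b blk=9 s=1: MISS | VC [29]
  [5] addr=0xd0 blk=26 s=2: MISS | VC [29]
  [6] addr=0xee blk=29 s=1: VC-HIT | VC [9]
  [7] addr=0xad blk=21 s=1: MISS | VC [9, 29]
  [8] addr=0xad blk=21 s=1: L1-HIT | VC [9, 29]
  [9] addr=0xae blk=21 s=1: L1-HIT | VC [9, 29]
  [10] addr=0xaa blk=21 s=1: L1-HIT | VC [9, 29]
  [11] addr=0x69 blk=13 s=1: MISS | VC [9, 29, 21]
  [12] addr=0xac blk=21 s=1: VC-HIT | VC [9, 29, 13]
  [13] addr=0xe8 blk=29 s=1: VC-HIT | VC [9, 21, 13]
  [14] addr=0x6c blk=13 s=1: VC-HIT | VC [9, 21, 29]
  [15] addr=0x6c blk=13 s=1: L1-HIT | VC [9, 21, 29]

VC = [9, 21, 29]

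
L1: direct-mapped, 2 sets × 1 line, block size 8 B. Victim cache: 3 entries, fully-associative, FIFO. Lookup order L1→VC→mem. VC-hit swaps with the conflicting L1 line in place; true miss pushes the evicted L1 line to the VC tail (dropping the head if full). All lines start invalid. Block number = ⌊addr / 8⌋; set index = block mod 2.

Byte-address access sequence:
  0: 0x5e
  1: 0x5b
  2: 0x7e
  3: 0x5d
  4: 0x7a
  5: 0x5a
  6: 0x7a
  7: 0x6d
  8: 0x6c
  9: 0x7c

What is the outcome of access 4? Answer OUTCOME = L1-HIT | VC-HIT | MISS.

  [0] addr=0x5e blk=11 s=1: MISS | VC []
  [1] addr=0x5b blk=11 s=1: L1-HIT | VC []
  [2] addr=0x7e blk=15 s=1: MISS | VC [11]
  [3] addr=0x5d blk=11 s=1: VC-HIT | VC [15]
  [4] addr=0x7a blk=15 s=1: VC-HIT | VC [11]
  [5] addr=0x5a blk=11 s=1: VC-HIT | VC [15]
  [6] addr=0x7a blk=15 s=1: VC-HIT | VC [11]
  [7] addr=0x6d blk=13 s=1: MISS | VC [11, 15]
  [8] addr=0x6c blk=13 s=1: L1-HIT | VC [11, 15]
  [9] addr=0x7c blk=15 s=1: VC-HIT | VC [11, 13]

OUTCOME = VC-HIT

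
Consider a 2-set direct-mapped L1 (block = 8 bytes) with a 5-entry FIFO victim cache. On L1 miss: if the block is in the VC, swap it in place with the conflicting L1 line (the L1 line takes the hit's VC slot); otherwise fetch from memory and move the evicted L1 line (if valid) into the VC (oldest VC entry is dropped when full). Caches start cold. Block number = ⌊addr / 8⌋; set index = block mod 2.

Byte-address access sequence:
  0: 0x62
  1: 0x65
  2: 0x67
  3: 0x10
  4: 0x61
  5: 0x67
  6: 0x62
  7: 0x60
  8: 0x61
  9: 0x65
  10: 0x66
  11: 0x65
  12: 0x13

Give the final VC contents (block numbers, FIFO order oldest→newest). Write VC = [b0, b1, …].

VC = [12]

0: 0x62 (blk 12, set 0) → MISS  vc=[]
1: 0x65 (blk 12, set 0) → L1-HIT  vc=[]
2: 0x67 (blk 12, set 0) → L1-HIT  vc=[]
3: 0x10 (blk 2, set 0) → MISS  vc=[12]
4: 0x61 (blk 12, set 0) → VC-HIT  vc=[2]
5: 0x67 (blk 12, set 0) → L1-HIT  vc=[2]
6: 0x62 (blk 12, set 0) → L1-HIT  vc=[2]
7: 0x60 (blk 12, set 0) → L1-HIT  vc=[2]
8: 0x61 (blk 12, set 0) → L1-HIT  vc=[2]
9: 0x65 (blk 12, set 0) → L1-HIT  vc=[2]
10: 0x66 (blk 12, set 0) → L1-HIT  vc=[2]
11: 0x65 (blk 12, set 0) → L1-HIT  vc=[2]
12: 0x13 (blk 2, set 0) → VC-HIT  vc=[12]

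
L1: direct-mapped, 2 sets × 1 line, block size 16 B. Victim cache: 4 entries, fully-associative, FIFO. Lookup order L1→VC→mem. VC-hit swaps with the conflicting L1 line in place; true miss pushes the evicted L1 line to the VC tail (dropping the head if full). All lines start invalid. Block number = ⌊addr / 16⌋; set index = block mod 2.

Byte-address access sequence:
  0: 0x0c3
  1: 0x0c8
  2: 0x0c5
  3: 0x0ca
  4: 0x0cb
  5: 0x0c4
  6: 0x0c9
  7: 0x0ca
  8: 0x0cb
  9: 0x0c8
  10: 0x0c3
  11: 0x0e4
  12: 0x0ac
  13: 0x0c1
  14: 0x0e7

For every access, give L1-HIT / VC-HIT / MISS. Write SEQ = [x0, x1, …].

SEQ = [MISS, L1-HIT, L1-HIT, L1-HIT, L1-HIT, L1-HIT, L1-HIT, L1-HIT, L1-HIT, L1-HIT, L1-HIT, MISS, MISS, VC-HIT, VC-HIT]

0: 0xc3 (blk 12, set 0) → MISS  vc=[]
1: 0xc8 (blk 12, set 0) → L1-HIT  vc=[]
2: 0xc5 (blk 12, set 0) → L1-HIT  vc=[]
3: 0xca (blk 12, set 0) → L1-HIT  vc=[]
4: 0xcb (blk 12, set 0) → L1-HIT  vc=[]
5: 0xc4 (blk 12, set 0) → L1-HIT  vc=[]
6: 0xc9 (blk 12, set 0) → L1-HIT  vc=[]
7: 0xca (blk 12, set 0) → L1-HIT  vc=[]
8: 0xcb (blk 12, set 0) → L1-HIT  vc=[]
9: 0xc8 (blk 12, set 0) → L1-HIT  vc=[]
10: 0xc3 (blk 12, set 0) → L1-HIT  vc=[]
11: 0xe4 (blk 14, set 0) → MISS  vc=[12]
12: 0xac (blk 10, set 0) → MISS  vc=[12, 14]
13: 0xc1 (blk 12, set 0) → VC-HIT  vc=[10, 14]
14: 0xe7 (blk 14, set 0) → VC-HIT  vc=[10, 12]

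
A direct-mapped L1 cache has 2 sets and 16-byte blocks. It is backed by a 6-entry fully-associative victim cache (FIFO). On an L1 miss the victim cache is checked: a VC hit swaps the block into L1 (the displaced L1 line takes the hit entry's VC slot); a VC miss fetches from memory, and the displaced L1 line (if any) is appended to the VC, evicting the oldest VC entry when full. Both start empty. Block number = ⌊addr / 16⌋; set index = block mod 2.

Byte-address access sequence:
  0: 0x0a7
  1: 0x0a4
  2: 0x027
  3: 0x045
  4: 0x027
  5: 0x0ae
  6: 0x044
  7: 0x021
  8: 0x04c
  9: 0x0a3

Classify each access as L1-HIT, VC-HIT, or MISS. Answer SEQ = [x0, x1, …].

#0 0xa7→b10/s0 MISS; vc=[]
#1 0xa4→b10/s0 L1-HIT; vc=[]
#2 0x27→b2/s0 MISS; vc=[10]
#3 0x45→b4/s0 MISS; vc=[10,2]
#4 0x27→b2/s0 VC-HIT; vc=[10,4]
#5 0xae→b10/s0 VC-HIT; vc=[2,4]
#6 0x44→b4/s0 VC-HIT; vc=[2,10]
#7 0x21→b2/s0 VC-HIT; vc=[4,10]
#8 0x4c→b4/s0 VC-HIT; vc=[2,10]
#9 0xa3→b10/s0 VC-HIT; vc=[2,4]

SEQ = [MISS, L1-HIT, MISS, MISS, VC-HIT, VC-HIT, VC-HIT, VC-HIT, VC-HIT, VC-HIT]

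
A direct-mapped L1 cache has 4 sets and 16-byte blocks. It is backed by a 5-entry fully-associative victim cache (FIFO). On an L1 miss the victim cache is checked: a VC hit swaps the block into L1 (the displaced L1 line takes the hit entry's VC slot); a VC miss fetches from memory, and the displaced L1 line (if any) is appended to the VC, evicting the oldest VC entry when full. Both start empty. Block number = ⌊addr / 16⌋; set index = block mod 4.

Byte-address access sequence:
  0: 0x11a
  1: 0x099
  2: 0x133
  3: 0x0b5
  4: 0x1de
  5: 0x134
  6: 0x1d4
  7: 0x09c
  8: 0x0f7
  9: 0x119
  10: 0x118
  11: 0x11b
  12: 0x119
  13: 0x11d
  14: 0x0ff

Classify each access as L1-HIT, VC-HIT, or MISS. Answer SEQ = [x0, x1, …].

SEQ = [MISS, MISS, MISS, MISS, MISS, VC-HIT, L1-HIT, VC-HIT, MISS, VC-HIT, L1-HIT, L1-HIT, L1-HIT, L1-HIT, L1-HIT]

  [0] addr=0x11a blk=17 s=1: MISS | VC []
  [1] addr=0x99 blk=9 s=1: MISS | VC [17]
  [2] addr=0x133 blk=19 s=3: MISS | VC [17]
  [3] addr=0xb5 blk=11 s=3: MISS | VC [17, 19]
  [4] addr=0x1de blk=29 s=1: MISS | VC [17, 19, 9]
  [5] addr=0x134 blk=19 s=3: VC-HIT | VC [17, 11, 9]
  [6] addr=0x1d4 blk=29 s=1: L1-HIT | VC [17, 11, 9]
  [7] addr=0x9c blk=9 s=1: VC-HIT | VC [17, 11, 29]
  [8] addr=0xf7 blk=15 s=3: MISS | VC [17, 11, 29, 19]
  [9] addr=0x119 blk=17 s=1: VC-HIT | VC [9, 11, 29, 19]
  [10] addr=0x118 blk=17 s=1: L1-HIT | VC [9, 11, 29, 19]
  [11] addr=0x11b blk=17 s=1: L1-HIT | VC [9, 11, 29, 19]
  [12] addr=0x119 blk=17 s=1: L1-HIT | VC [9, 11, 29, 19]
  [13] addr=0x11d blk=17 s=1: L1-HIT | VC [9, 11, 29, 19]
  [14] addr=0xff blk=15 s=3: L1-HIT | VC [9, 11, 29, 19]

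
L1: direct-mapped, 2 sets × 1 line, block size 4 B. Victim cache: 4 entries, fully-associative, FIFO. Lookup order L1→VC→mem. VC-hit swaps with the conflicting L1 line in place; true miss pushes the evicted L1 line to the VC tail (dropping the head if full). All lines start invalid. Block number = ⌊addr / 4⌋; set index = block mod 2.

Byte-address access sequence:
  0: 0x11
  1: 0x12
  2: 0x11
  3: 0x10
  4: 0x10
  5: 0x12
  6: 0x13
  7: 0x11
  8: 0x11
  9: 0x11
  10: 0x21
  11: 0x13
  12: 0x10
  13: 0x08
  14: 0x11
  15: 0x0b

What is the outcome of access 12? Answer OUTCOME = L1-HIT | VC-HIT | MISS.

OUTCOME = L1-HIT

#0 0x11→b4/s0 MISS; vc=[]
#1 0x12→b4/s0 L1-HIT; vc=[]
#2 0x11→b4/s0 L1-HIT; vc=[]
#3 0x10→b4/s0 L1-HIT; vc=[]
#4 0x10→b4/s0 L1-HIT; vc=[]
#5 0x12→b4/s0 L1-HIT; vc=[]
#6 0x13→b4/s0 L1-HIT; vc=[]
#7 0x11→b4/s0 L1-HIT; vc=[]
#8 0x11→b4/s0 L1-HIT; vc=[]
#9 0x11→b4/s0 L1-HIT; vc=[]
#10 0x21→b8/s0 MISS; vc=[4]
#11 0x13→b4/s0 VC-HIT; vc=[8]
#12 0x10→b4/s0 L1-HIT; vc=[8]
#13 0x8→b2/s0 MISS; vc=[8,4]
#14 0x11→b4/s0 VC-HIT; vc=[8,2]
#15 0xb→b2/s0 VC-HIT; vc=[8,4]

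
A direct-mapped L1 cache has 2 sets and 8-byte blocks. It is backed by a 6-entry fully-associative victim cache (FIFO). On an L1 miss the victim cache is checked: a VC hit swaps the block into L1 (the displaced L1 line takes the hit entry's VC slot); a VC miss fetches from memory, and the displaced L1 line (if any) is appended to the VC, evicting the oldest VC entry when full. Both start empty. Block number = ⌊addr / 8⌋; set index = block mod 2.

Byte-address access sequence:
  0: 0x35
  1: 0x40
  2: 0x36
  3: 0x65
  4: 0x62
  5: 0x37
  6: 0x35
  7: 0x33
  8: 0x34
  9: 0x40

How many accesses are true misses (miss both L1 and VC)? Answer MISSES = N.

  [0] addr=0x35 blk=6 s=0: MISS | VC []
  [1] addr=0x40 blk=8 s=0: MISS | VC [6]
  [2] addr=0x36 blk=6 s=0: VC-HIT | VC [8]
  [3] addr=0x65 blk=12 s=0: MISS | VC [8, 6]
  [4] addr=0x62 blk=12 s=0: L1-HIT | VC [8, 6]
  [5] addr=0x37 blk=6 s=0: VC-HIT | VC [8, 12]
  [6] addr=0x35 blk=6 s=0: L1-HIT | VC [8, 12]
  [7] addr=0x33 blk=6 s=0: L1-HIT | VC [8, 12]
  [8] addr=0x34 blk=6 s=0: L1-HIT | VC [8, 12]
  [9] addr=0x40 blk=8 s=0: VC-HIT | VC [6, 12]

MISSES = 3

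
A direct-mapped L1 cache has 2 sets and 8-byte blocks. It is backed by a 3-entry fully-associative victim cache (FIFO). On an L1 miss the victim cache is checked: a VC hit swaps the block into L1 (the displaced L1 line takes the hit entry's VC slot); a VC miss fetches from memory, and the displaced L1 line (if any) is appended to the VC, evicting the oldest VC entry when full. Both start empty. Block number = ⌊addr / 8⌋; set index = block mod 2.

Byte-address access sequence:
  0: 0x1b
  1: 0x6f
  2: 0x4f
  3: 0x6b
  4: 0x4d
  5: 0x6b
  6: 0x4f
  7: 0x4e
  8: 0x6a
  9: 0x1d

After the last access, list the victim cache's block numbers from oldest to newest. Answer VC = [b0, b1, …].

VC = [13, 9]

0: 0x1b (blk 3, set 1) → MISS  vc=[]
1: 0x6f (blk 13, set 1) → MISS  vc=[3]
2: 0x4f (blk 9, set 1) → MISS  vc=[3, 13]
3: 0x6b (blk 13, set 1) → VC-HIT  vc=[3, 9]
4: 0x4d (blk 9, set 1) → VC-HIT  vc=[3, 13]
5: 0x6b (blk 13, set 1) → VC-HIT  vc=[3, 9]
6: 0x4f (blk 9, set 1) → VC-HIT  vc=[3, 13]
7: 0x4e (blk 9, set 1) → L1-HIT  vc=[3, 13]
8: 0x6a (blk 13, set 1) → VC-HIT  vc=[3, 9]
9: 0x1d (blk 3, set 1) → VC-HIT  vc=[13, 9]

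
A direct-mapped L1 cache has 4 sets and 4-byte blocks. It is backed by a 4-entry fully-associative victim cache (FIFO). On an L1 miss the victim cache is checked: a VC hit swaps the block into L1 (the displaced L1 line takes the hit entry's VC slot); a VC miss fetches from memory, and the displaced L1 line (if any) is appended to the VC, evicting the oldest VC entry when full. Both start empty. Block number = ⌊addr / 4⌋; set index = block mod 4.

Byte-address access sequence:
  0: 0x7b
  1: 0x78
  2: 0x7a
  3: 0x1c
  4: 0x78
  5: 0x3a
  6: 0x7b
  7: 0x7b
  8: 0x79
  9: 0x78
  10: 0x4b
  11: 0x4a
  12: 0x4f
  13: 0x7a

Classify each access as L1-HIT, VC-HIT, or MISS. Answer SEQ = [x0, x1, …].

SEQ = [MISS, L1-HIT, L1-HIT, MISS, L1-HIT, MISS, VC-HIT, L1-HIT, L1-HIT, L1-HIT, MISS, L1-HIT, MISS, VC-HIT]

#0 0x7b→b30/s2 MISS; vc=[]
#1 0x78→b30/s2 L1-HIT; vc=[]
#2 0x7a→b30/s2 L1-HIT; vc=[]
#3 0x1c→b7/s3 MISS; vc=[]
#4 0x78→b30/s2 L1-HIT; vc=[]
#5 0x3a→b14/s2 MISS; vc=[30]
#6 0x7b→b30/s2 VC-HIT; vc=[14]
#7 0x7b→b30/s2 L1-HIT; vc=[14]
#8 0x79→b30/s2 L1-HIT; vc=[14]
#9 0x78→b30/s2 L1-HIT; vc=[14]
#10 0x4b→b18/s2 MISS; vc=[14,30]
#11 0x4a→b18/s2 L1-HIT; vc=[14,30]
#12 0x4f→b19/s3 MISS; vc=[14,30,7]
#13 0x7a→b30/s2 VC-HIT; vc=[14,18,7]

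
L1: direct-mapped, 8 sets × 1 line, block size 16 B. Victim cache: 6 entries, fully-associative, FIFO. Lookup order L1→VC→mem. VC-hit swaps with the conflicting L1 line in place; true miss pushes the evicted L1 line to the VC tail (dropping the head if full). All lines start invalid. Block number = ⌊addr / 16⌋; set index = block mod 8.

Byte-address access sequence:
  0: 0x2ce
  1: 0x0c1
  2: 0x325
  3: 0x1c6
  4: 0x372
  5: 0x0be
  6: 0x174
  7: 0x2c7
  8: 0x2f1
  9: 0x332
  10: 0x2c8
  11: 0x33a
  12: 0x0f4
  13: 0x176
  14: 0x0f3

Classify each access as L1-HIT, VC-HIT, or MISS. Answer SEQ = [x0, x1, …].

SEQ = [MISS, MISS, MISS, MISS, MISS, MISS, MISS, VC-HIT, MISS, MISS, L1-HIT, L1-HIT, MISS, VC-HIT, VC-HIT]

#0 0x2ce→b44/s4 MISS; vc=[]
#1 0xc1→b12/s4 MISS; vc=[44]
#2 0x325→b50/s2 MISS; vc=[44]
#3 0x1c6→b28/s4 MISS; vc=[44,12]
#4 0x372→b55/s7 MISS; vc=[44,12]
#5 0xbe→b11/s3 MISS; vc=[44,12]
#6 0x174→b23/s7 MISS; vc=[44,12,55]
#7 0x2c7→b44/s4 VC-HIT; vc=[28,12,55]
#8 0x2f1→b47/s7 MISS; vc=[28,12,55,23]
#9 0x332→b51/s3 MISS; vc=[28,12,55,23,11]
#10 0x2c8→b44/s4 L1-HIT; vc=[28,12,55,23,11]
#11 0x33a→b51/s3 L1-HIT; vc=[28,12,55,23,11]
#12 0xf4→b15/s7 MISS; vc=[28,12,55,23,11,47]
#13 0x176→b23/s7 VC-HIT; vc=[28,12,55,15,11,47]
#14 0xf3→b15/s7 VC-HIT; vc=[28,12,55,23,11,47]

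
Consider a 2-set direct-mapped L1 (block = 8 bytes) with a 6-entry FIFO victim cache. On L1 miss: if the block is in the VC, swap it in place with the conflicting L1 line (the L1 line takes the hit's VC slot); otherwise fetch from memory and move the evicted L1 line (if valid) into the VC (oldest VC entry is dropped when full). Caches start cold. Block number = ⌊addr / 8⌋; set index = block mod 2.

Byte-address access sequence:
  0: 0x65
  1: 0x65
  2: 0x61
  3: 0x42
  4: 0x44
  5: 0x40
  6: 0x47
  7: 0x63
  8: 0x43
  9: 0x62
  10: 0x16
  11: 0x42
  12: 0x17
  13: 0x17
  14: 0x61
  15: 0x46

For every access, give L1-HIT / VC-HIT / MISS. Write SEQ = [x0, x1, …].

SEQ = [MISS, L1-HIT, L1-HIT, MISS, L1-HIT, L1-HIT, L1-HIT, VC-HIT, VC-HIT, VC-HIT, MISS, VC-HIT, VC-HIT, L1-HIT, VC-HIT, VC-HIT]

  [0] addr=0x65 blk=12 s=0: MISS | VC []
  [1] addr=0x65 blk=12 s=0: L1-HIT | VC []
  [2] addr=0x61 blk=12 s=0: L1-HIT | VC []
  [3] addr=0x42 blk=8 s=0: MISS | VC [12]
  [4] addr=0x44 blk=8 s=0: L1-HIT | VC [12]
  [5] addr=0x40 blk=8 s=0: L1-HIT | VC [12]
  [6] addr=0x47 blk=8 s=0: L1-HIT | VC [12]
  [7] addr=0x63 blk=12 s=0: VC-HIT | VC [8]
  [8] addr=0x43 blk=8 s=0: VC-HIT | VC [12]
  [9] addr=0x62 blk=12 s=0: VC-HIT | VC [8]
  [10] addr=0x16 blk=2 s=0: MISS | VC [8, 12]
  [11] addr=0x42 blk=8 s=0: VC-HIT | VC [2, 12]
  [12] addr=0x17 blk=2 s=0: VC-HIT | VC [8, 12]
  [13] addr=0x17 blk=2 s=0: L1-HIT | VC [8, 12]
  [14] addr=0x61 blk=12 s=0: VC-HIT | VC [8, 2]
  [15] addr=0x46 blk=8 s=0: VC-HIT | VC [12, 2]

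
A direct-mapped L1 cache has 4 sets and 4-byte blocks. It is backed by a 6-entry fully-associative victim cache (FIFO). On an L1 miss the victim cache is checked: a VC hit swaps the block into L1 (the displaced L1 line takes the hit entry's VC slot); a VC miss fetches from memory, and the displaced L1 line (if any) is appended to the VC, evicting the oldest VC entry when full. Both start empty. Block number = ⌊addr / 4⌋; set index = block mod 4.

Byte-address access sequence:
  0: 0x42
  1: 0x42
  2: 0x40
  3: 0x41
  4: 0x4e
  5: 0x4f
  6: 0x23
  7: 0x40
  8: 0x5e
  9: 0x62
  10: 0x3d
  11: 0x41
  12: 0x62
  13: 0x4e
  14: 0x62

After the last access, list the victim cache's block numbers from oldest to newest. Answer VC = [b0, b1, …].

VC = [8, 15, 16, 23]

0: 0x42 (blk 16, set 0) → MISS  vc=[]
1: 0x42 (blk 16, set 0) → L1-HIT  vc=[]
2: 0x40 (blk 16, set 0) → L1-HIT  vc=[]
3: 0x41 (blk 16, set 0) → L1-HIT  vc=[]
4: 0x4e (blk 19, set 3) → MISS  vc=[]
5: 0x4f (blk 19, set 3) → L1-HIT  vc=[]
6: 0x23 (blk 8, set 0) → MISS  vc=[16]
7: 0x40 (blk 16, set 0) → VC-HIT  vc=[8]
8: 0x5e (blk 23, set 3) → MISS  vc=[8, 19]
9: 0x62 (blk 24, set 0) → MISS  vc=[8, 19, 16]
10: 0x3d (blk 15, set 3) → MISS  vc=[8, 19, 16, 23]
11: 0x41 (blk 16, set 0) → VC-HIT  vc=[8, 19, 24, 23]
12: 0x62 (blk 24, set 0) → VC-HIT  vc=[8, 19, 16, 23]
13: 0x4e (blk 19, set 3) → VC-HIT  vc=[8, 15, 16, 23]
14: 0x62 (blk 24, set 0) → L1-HIT  vc=[8, 15, 16, 23]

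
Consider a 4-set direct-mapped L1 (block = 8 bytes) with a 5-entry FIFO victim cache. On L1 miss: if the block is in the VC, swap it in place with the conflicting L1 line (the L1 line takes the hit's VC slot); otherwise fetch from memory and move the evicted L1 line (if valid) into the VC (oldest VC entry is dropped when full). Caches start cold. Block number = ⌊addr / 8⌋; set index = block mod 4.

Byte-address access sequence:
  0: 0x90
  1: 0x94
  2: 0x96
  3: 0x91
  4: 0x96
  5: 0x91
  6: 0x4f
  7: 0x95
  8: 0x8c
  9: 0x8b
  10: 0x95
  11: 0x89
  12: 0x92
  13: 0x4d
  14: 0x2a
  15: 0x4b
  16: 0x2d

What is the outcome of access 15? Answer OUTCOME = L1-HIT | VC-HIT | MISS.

OUTCOME = VC-HIT

  [0] addr=0x90 blk=18 s=2: MISS | VC []
  [1] addr=0x94 blk=18 s=2: L1-HIT | VC []
  [2] addr=0x96 blk=18 s=2: L1-HIT | VC []
  [3] addr=0x91 blk=18 s=2: L1-HIT | VC []
  [4] addr=0x96 blk=18 s=2: L1-HIT | VC []
  [5] addr=0x91 blk=18 s=2: L1-HIT | VC []
  [6] addr=0x4f blk=9 s=1: MISS | VC []
  [7] addr=0x95 blk=18 s=2: L1-HIT | VC []
  [8] addr=0x8c blk=17 s=1: MISS | VC [9]
  [9] addr=0x8b blk=17 s=1: L1-HIT | VC [9]
  [10] addr=0x95 blk=18 s=2: L1-HIT | VC [9]
  [11] addr=0x89 blk=17 s=1: L1-HIT | VC [9]
  [12] addr=0x92 blk=18 s=2: L1-HIT | VC [9]
  [13] addr=0x4d blk=9 s=1: VC-HIT | VC [17]
  [14] addr=0x2a blk=5 s=1: MISS | VC [17, 9]
  [15] addr=0x4b blk=9 s=1: VC-HIT | VC [17, 5]
  [16] addr=0x2d blk=5 s=1: VC-HIT | VC [17, 9]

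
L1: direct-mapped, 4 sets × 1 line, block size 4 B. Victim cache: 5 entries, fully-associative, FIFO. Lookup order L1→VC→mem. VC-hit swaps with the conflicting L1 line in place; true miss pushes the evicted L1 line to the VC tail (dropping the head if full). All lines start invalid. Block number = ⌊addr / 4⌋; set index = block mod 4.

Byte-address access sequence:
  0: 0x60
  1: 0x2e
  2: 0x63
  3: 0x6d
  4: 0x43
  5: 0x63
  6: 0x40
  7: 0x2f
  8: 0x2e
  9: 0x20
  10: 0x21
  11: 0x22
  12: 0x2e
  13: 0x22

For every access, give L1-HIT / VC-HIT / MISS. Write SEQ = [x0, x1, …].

SEQ = [MISS, MISS, L1-HIT, MISS, MISS, VC-HIT, VC-HIT, VC-HIT, L1-HIT, MISS, L1-HIT, L1-HIT, L1-HIT, L1-HIT]

0: 0x60 (blk 24, set 0) → MISS  vc=[]
1: 0x2e (blk 11, set 3) → MISS  vc=[]
2: 0x63 (blk 24, set 0) → L1-HIT  vc=[]
3: 0x6d (blk 27, set 3) → MISS  vc=[11]
4: 0x43 (blk 16, set 0) → MISS  vc=[11, 24]
5: 0x63 (blk 24, set 0) → VC-HIT  vc=[11, 16]
6: 0x40 (blk 16, set 0) → VC-HIT  vc=[11, 24]
7: 0x2f (blk 11, set 3) → VC-HIT  vc=[27, 24]
8: 0x2e (blk 11, set 3) → L1-HIT  vc=[27, 24]
9: 0x20 (blk 8, set 0) → MISS  vc=[27, 24, 16]
10: 0x21 (blk 8, set 0) → L1-HIT  vc=[27, 24, 16]
11: 0x22 (blk 8, set 0) → L1-HIT  vc=[27, 24, 16]
12: 0x2e (blk 11, set 3) → L1-HIT  vc=[27, 24, 16]
13: 0x22 (blk 8, set 0) → L1-HIT  vc=[27, 24, 16]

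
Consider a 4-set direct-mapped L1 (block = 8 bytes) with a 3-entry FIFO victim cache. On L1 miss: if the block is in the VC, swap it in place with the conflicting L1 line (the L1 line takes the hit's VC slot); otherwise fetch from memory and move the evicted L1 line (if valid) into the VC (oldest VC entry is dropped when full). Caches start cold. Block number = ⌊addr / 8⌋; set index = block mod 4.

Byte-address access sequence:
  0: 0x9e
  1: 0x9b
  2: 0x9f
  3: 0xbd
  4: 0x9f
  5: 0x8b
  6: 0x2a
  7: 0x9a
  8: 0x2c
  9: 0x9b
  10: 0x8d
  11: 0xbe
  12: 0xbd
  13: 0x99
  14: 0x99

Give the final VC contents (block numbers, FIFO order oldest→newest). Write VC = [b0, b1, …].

#0 0x9e→b19/s3 MISS; vc=[]
#1 0x9b→b19/s3 L1-HIT; vc=[]
#2 0x9f→b19/s3 L1-HIT; vc=[]
#3 0xbd→b23/s3 MISS; vc=[19]
#4 0x9f→b19/s3 VC-HIT; vc=[23]
#5 0x8b→b17/s1 MISS; vc=[23]
#6 0x2a→b5/s1 MISS; vc=[23,17]
#7 0x9a→b19/s3 L1-HIT; vc=[23,17]
#8 0x2c→b5/s1 L1-HIT; vc=[23,17]
#9 0x9b→b19/s3 L1-HIT; vc=[23,17]
#10 0x8d→b17/s1 VC-HIT; vc=[23,5]
#11 0xbe→b23/s3 VC-HIT; vc=[19,5]
#12 0xbd→b23/s3 L1-HIT; vc=[19,5]
#13 0x99→b19/s3 VC-HIT; vc=[23,5]
#14 0x99→b19/s3 L1-HIT; vc=[23,5]

VC = [23, 5]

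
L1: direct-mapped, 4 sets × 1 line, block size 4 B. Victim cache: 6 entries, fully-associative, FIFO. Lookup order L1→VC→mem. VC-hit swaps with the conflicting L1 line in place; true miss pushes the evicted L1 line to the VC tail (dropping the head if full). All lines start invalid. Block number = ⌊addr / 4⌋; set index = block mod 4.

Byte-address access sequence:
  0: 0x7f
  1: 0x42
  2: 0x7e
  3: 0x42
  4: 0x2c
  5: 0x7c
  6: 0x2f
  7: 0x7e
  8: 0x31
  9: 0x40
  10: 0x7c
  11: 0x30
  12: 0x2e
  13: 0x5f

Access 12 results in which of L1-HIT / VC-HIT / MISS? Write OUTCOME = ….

OUTCOME = VC-HIT

#0 0x7f→b31/s3 MISS; vc=[]
#1 0x42→b16/s0 MISS; vc=[]
#2 0x7e→b31/s3 L1-HIT; vc=[]
#3 0x42→b16/s0 L1-HIT; vc=[]
#4 0x2c→b11/s3 MISS; vc=[31]
#5 0x7c→b31/s3 VC-HIT; vc=[11]
#6 0x2f→b11/s3 VC-HIT; vc=[31]
#7 0x7e→b31/s3 VC-HIT; vc=[11]
#8 0x31→b12/s0 MISS; vc=[11,16]
#9 0x40→b16/s0 VC-HIT; vc=[11,12]
#10 0x7c→b31/s3 L1-HIT; vc=[11,12]
#11 0x30→b12/s0 VC-HIT; vc=[11,16]
#12 0x2e→b11/s3 VC-HIT; vc=[31,16]
#13 0x5f→b23/s3 MISS; vc=[31,16,11]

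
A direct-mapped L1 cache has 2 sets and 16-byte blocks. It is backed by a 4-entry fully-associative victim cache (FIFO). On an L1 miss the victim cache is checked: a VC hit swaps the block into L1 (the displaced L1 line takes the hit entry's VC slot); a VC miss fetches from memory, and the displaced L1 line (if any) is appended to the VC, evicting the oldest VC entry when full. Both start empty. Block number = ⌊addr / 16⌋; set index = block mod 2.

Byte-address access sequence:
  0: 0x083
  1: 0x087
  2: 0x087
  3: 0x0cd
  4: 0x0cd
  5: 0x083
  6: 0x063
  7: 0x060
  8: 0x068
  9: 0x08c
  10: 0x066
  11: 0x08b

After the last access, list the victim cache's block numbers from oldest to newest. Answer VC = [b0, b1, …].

VC = [12, 6]

  [0] addr=0x83 blk=8 s=0: MISS | VC []
  [1] addr=0x87 blk=8 s=0: L1-HIT | VC []
  [2] addr=0x87 blk=8 s=0: L1-HIT | VC []
  [3] addr=0xcd blk=12 s=0: MISS | VC [8]
  [4] addr=0xcd blk=12 s=0: L1-HIT | VC [8]
  [5] addr=0x83 blk=8 s=0: VC-HIT | VC [12]
  [6] addr=0x63 blk=6 s=0: MISS | VC [12, 8]
  [7] addr=0x60 blk=6 s=0: L1-HIT | VC [12, 8]
  [8] addr=0x68 blk=6 s=0: L1-HIT | VC [12, 8]
  [9] addr=0x8c blk=8 s=0: VC-HIT | VC [12, 6]
  [10] addr=0x66 blk=6 s=0: VC-HIT | VC [12, 8]
  [11] addr=0x8b blk=8 s=0: VC-HIT | VC [12, 6]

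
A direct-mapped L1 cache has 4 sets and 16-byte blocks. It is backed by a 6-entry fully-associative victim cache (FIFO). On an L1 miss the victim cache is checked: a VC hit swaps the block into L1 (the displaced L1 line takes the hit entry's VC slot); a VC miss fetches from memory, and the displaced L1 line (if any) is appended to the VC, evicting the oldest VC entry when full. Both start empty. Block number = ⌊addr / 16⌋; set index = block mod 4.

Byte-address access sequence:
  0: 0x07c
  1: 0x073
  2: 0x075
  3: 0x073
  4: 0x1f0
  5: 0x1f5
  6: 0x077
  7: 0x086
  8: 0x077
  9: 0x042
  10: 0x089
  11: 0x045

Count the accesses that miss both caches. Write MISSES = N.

#0 0x7c→b7/s3 MISS; vc=[]
#1 0x73→b7/s3 L1-HIT; vc=[]
#2 0x75→b7/s3 L1-HIT; vc=[]
#3 0x73→b7/s3 L1-HIT; vc=[]
#4 0x1f0→b31/s3 MISS; vc=[7]
#5 0x1f5→b31/s3 L1-HIT; vc=[7]
#6 0x77→b7/s3 VC-HIT; vc=[31]
#7 0x86→b8/s0 MISS; vc=[31]
#8 0x77→b7/s3 L1-HIT; vc=[31]
#9 0x42→b4/s0 MISS; vc=[31,8]
#10 0x89→b8/s0 VC-HIT; vc=[31,4]
#11 0x45→b4/s0 VC-HIT; vc=[31,8]

MISSES = 4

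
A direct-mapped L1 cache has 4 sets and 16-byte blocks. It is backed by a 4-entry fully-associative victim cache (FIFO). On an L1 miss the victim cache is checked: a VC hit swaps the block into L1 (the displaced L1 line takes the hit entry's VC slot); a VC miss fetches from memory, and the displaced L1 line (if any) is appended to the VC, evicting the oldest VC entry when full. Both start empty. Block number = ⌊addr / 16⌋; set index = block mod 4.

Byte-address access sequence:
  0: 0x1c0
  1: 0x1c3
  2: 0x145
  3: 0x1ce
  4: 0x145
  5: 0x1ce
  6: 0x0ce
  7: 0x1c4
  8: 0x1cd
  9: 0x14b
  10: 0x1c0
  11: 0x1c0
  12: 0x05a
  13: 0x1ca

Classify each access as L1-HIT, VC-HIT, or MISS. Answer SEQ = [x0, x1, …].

  [0] addr=0x1c0 blk=28 s=0: MISS | VC []
  [1] addr=0x1c3 blk=28 s=0: L1-HIT | VC []
  [2] addr=0x145 blk=20 s=0: MISS | VC [28]
  [3] addr=0x1ce blk=28 s=0: VC-HIT | VC [20]
  [4] addr=0x145 blk=20 s=0: VC-HIT | VC [28]
  [5] addr=0x1ce blk=28 s=0: VC-HIT | VC [20]
  [6] addr=0xce blk=12 s=0: MISS | VC [20, 28]
  [7] addr=0x1c4 blk=28 s=0: VC-HIT | VC [20, 12]
  [8] addr=0x1cd blk=28 s=0: L1-HIT | VC [20, 12]
  [9] addr=0x14b blk=20 s=0: VC-HIT | VC [28, 12]
  [10] addr=0x1c0 blk=28 s=0: VC-HIT | VC [20, 12]
  [11] addr=0x1c0 blk=28 s=0: L1-HIT | VC [20, 12]
  [12] addr=0x5a blk=5 s=1: MISS | VC [20, 12]
  [13] addr=0x1ca blk=28 s=0: L1-HIT | VC [20, 12]

SEQ = [MISS, L1-HIT, MISS, VC-HIT, VC-HIT, VC-HIT, MISS, VC-HIT, L1-HIT, VC-HIT, VC-HIT, L1-HIT, MISS, L1-HIT]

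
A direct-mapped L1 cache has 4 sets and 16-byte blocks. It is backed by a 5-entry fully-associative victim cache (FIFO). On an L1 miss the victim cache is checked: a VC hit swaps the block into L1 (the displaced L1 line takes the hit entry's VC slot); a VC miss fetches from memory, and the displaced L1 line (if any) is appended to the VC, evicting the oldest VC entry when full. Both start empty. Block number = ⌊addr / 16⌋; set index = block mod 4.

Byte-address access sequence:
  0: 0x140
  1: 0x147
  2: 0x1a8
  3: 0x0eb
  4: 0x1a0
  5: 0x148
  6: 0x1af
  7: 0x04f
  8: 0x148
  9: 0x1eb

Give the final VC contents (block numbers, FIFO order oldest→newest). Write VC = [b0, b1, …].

VC = [14, 4, 26]

  [0] addr=0x140 blk=20 s=0: MISS | VC []
  [1] addr=0x147 blk=20 s=0: L1-HIT | VC []
  [2] addr=0x1a8 blk=26 s=2: MISS | VC []
  [3] addr=0xeb blk=14 s=2: MISS | VC [26]
  [4] addr=0x1a0 blk=26 s=2: VC-HIT | VC [14]
  [5] addr=0x148 blk=20 s=0: L1-HIT | VC [14]
  [6] addr=0x1af blk=26 s=2: L1-HIT | VC [14]
  [7] addr=0x4f blk=4 s=0: MISS | VC [14, 20]
  [8] addr=0x148 blk=20 s=0: VC-HIT | VC [14, 4]
  [9] addr=0x1eb blk=30 s=2: MISS | VC [14, 4, 26]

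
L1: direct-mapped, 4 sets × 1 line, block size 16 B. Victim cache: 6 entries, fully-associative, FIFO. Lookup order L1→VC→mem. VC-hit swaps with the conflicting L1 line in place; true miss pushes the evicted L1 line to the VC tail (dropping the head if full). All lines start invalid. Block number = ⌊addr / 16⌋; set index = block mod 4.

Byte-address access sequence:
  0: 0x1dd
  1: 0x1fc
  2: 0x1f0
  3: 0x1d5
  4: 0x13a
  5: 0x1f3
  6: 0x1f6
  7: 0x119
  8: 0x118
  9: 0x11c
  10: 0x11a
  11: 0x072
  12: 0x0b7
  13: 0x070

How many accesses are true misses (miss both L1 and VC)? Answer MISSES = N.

0: 0x1dd (blk 29, set 1) → MISS  vc=[]
1: 0x1fc (blk 31, set 3) → MISS  vc=[]
2: 0x1f0 (blk 31, set 3) → L1-HIT  vc=[]
3: 0x1d5 (blk 29, set 1) → L1-HIT  vc=[]
4: 0x13a (blk 19, set 3) → MISS  vc=[31]
5: 0x1f3 (blk 31, set 3) → VC-HIT  vc=[19]
6: 0x1f6 (blk 31, set 3) → L1-HIT  vc=[19]
7: 0x119 (blk 17, set 1) → MISS  vc=[19, 29]
8: 0x118 (blk 17, set 1) → L1-HIT  vc=[19, 29]
9: 0x11c (blk 17, set 1) → L1-HIT  vc=[19, 29]
10: 0x11a (blk 17, set 1) → L1-HIT  vc=[19, 29]
11: 0x72 (blk 7, set 3) → MISS  vc=[19, 29, 31]
12: 0xb7 (blk 11, set 3) → MISS  vc=[19, 29, 31, 7]
13: 0x70 (blk 7, set 3) → VC-HIT  vc=[19, 29, 31, 11]

MISSES = 6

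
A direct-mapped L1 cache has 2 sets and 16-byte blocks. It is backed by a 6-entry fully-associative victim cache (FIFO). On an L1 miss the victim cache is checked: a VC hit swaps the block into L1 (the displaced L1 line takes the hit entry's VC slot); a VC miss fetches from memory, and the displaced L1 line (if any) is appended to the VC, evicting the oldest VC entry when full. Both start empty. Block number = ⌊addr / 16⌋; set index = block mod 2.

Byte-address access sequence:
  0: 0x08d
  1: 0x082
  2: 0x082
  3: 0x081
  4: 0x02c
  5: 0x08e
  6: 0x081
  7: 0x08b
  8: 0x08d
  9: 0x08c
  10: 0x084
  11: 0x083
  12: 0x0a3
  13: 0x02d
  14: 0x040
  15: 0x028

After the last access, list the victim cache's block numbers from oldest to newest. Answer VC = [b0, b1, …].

  [0] addr=0x8d blk=8 s=0: MISS | VC []
  [1] addr=0x82 blk=8 s=0: L1-HIT | VC []
  [2] addr=0x82 blk=8 s=0: L1-HIT | VC []
  [3] addr=0x81 blk=8 s=0: L1-HIT | VC []
  [4] addr=0x2c blk=2 s=0: MISS | VC [8]
  [5] addr=0x8e blk=8 s=0: VC-HIT | VC [2]
  [6] addr=0x81 blk=8 s=0: L1-HIT | VC [2]
  [7] addr=0x8b blk=8 s=0: L1-HIT | VC [2]
  [8] addr=0x8d blk=8 s=0: L1-HIT | VC [2]
  [9] addr=0x8c blk=8 s=0: L1-HIT | VC [2]
  [10] addr=0x84 blk=8 s=0: L1-HIT | VC [2]
  [11] addr=0x83 blk=8 s=0: L1-HIT | VC [2]
  [12] addr=0xa3 blk=10 s=0: MISS | VC [2, 8]
  [13] addr=0x2d blk=2 s=0: VC-HIT | VC [10, 8]
  [14] addr=0x40 blk=4 s=0: MISS | VC [10, 8, 2]
  [15] addr=0x28 blk=2 s=0: VC-HIT | VC [10, 8, 4]

VC = [10, 8, 4]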